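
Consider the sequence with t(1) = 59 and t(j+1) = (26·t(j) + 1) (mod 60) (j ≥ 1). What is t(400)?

23

t(1) = 59,  t(2) = 35,  t(3) = 11,  t(4) = 47,  t(5) = 23,  t(6) = 59.
The sequence repeats with period 5.
So t(400) = t(1 + ((400-1) mod 5)) = t(5) = 23.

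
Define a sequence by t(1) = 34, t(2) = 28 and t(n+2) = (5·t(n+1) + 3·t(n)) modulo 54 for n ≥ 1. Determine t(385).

t(1) = 34; t(2) = 28; t(3) = 26; t(4) = 52; t(5) = 14; t(6) = 10; t(7) = 38; t(8) = 4; t(9) = 26; t(10) = 34; t(11) = 32; t(12) = 46; t(13) = 2; t(14) = 40; t(15) = 44; t(16) = 16; t(17) = 50; t(18) = 28; t(19) = 20; t(20) = 22; t(21) = 8; t(22) = 52; t(23) = 14.
Since (t(22), t(23)) = (t(4), t(5)) = (52, 14) (two consecutive terms determine the rest), the sequence is eventually periodic: after a pre-period of length 3 it cycles with period 18.
For n ≥ 4, t(n) depends only on (n - 4) mod 18. (385 - 4) mod 18 = 3, so t(385) = t(7) = 38.

38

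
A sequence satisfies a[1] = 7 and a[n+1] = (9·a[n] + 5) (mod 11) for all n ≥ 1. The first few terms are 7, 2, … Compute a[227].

2

Listing terms: a[1] = 7,  a[2] = 2,  a[3] = 1,  a[4] = 3,  a[5] = 10,  a[6] = 7.
Since a[6] = a[1] = 7, the sequence is periodic with period 5.
(227 - 1) mod 5 = 1, so a[227] = a[2] = 2.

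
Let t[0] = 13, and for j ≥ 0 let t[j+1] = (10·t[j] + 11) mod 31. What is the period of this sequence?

15

We have t[0] = 13,  t[1] = 17,  t[2] = 26,  t[3] = 23,  t[4] = 24,  t[5] = 3,  t[6] = 10,  t[7] = 18,  t[8] = 5,  t[9] = 30,  t[10] = 1,  t[11] = 21,  t[12] = 4,  t[13] = 20,  t[14] = 25,  t[15] = 13.
The sequence repeats with period 15.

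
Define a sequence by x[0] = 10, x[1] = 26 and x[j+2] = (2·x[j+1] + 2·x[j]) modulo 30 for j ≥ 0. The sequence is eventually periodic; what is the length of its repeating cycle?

x[0] = 10; x[1] = 26; x[2] = 12; x[3] = 16; x[4] = 26; x[5] = 24; x[6] = 10; x[7] = 8; x[8] = 6; x[9] = 28; x[10] = 8; x[11] = 12; x[12] = 10; x[13] = 14; x[14] = 18; x[15] = 4; x[16] = 14; x[17] = 6; x[18] = 10; x[19] = 2; x[20] = 24; x[21] = 22; x[22] = 2; x[23] = 18; x[24] = 10; x[25] = 26.
The sequence repeats with period 24.

24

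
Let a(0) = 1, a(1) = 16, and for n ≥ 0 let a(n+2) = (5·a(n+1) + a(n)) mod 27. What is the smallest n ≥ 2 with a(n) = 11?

5

Listing terms: a(0) = 1,  a(1) = 16,  a(2) = 0,  a(3) = 16,  a(4) = 26,  a(5) = 11,  a(6) = 0,  a(7) = 11,  a(8) = 1,  a(9) = 16.
The sequence repeats with period 8.
The value 11 first appears (with n ≥ 2) at a(5).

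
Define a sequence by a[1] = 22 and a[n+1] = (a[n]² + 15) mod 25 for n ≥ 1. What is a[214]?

1

Computing terms: a[1] = 22; a[2] = 24; a[3] = 16; a[4] = 21; a[5] = 6; a[6] = 1; a[7] = 16.
Since a[7] = a[3] = 16, the sequence is eventually periodic: after a pre-period of length 2 it cycles with period 4.
For n ≥ 3, a[n] depends only on (n - 3) mod 4. (214 - 3) mod 4 = 3, so a[214] = a[6] = 1.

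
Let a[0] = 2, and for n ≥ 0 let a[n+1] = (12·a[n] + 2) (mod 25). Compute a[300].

2

We have a[0] = 2, a[1] = 1, a[2] = 14, a[3] = 20, a[4] = 17, a[5] = 6, a[6] = 24, a[7] = 15, a[8] = 7, a[9] = 11, a[10] = 9, a[11] = 10, a[12] = 22, a[13] = 16, a[14] = 19, a[15] = 5, a[16] = 12, a[17] = 21, a[18] = 4, a[19] = 0, a[20] = 2.
The sequence repeats with period 20.
(300 - 0) mod 20 = 0, so a[300] = a[0] = 2.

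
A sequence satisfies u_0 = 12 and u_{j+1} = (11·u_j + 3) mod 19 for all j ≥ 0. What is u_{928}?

Listing terms: u_0 = 12,  u_1 = 2,  u_2 = 6,  u_3 = 12.
The sequence repeats with period 3.
So u_{928} = u_{0 + ((928-0) mod 3)} = u_1 = 2.

2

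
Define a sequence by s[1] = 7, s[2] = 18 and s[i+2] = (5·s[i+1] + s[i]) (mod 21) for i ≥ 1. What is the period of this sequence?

24

We have s[1] = 7,  s[2] = 18,  s[3] = 13,  s[4] = 20,  s[5] = 8,  s[6] = 18,  s[7] = 14,  s[8] = 4,  s[9] = 13,  s[10] = 6,  s[11] = 1,  s[12] = 11,  s[13] = 14,  s[14] = 18,  s[15] = 20,  s[16] = 13,  s[17] = 1,  s[18] = 18,  s[19] = 7,  s[20] = 11,  s[21] = 20,  s[22] = 6,  s[23] = 8,  s[24] = 4,  s[25] = 7,  s[26] = 18.
Since (s[25], s[26]) = (s[1], s[2]) = (7, 18) (two consecutive terms determine the rest), the sequence is periodic with period 24.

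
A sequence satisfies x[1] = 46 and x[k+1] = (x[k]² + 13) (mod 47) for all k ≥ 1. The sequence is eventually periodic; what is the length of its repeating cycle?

x[1] = 46; x[2] = 14; x[3] = 21; x[4] = 31; x[5] = 34; x[6] = 41; x[7] = 2; x[8] = 17; x[9] = 20; x[10] = 37; x[11] = 19; x[12] = 45; x[13] = 17.
Since x[13] = x[8] = 17, the sequence is eventually periodic: after a pre-period of length 7 it cycles with period 5.

5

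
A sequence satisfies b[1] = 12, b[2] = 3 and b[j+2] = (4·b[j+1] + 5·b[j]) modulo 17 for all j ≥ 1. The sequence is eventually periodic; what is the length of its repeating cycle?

We have b[1] = 12, b[2] = 3, b[3] = 4, b[4] = 14, b[5] = 8, b[6] = 0, b[7] = 6, b[8] = 7, b[9] = 7, b[10] = 12, b[11] = 15, b[12] = 1, b[13] = 11, b[14] = 15, b[15] = 13, b[16] = 8, b[17] = 12, b[18] = 3.
Since (b[17], b[18]) = (b[1], b[2]) = (12, 3) (two consecutive terms determine the rest), the sequence is periodic with period 16.

16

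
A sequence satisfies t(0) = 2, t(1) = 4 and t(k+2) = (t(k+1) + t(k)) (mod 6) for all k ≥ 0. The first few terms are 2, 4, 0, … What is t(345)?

4

t(0) = 2, t(1) = 4, t(2) = 0, t(3) = 4, t(4) = 4, t(5) = 2, t(6) = 0, t(7) = 2, t(8) = 2, t(9) = 4.
The sequence repeats with period 8.
So t(345) = t(0 + ((345-0) mod 8)) = t(1) = 4.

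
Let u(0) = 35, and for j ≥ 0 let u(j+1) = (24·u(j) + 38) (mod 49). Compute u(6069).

Computing terms: u(0) = 35, u(1) = 45, u(2) = 40, u(3) = 18, u(4) = 29, u(5) = 48, u(6) = 14, u(7) = 31, u(8) = 47, u(9) = 39, u(10) = 43, u(11) = 41, u(12) = 42, u(13) = 17, u(14) = 5, u(15) = 11, u(16) = 8, u(17) = 34, u(18) = 21, u(19) = 3, u(20) = 12, u(21) = 32, u(22) = 22, u(23) = 27, u(24) = 0, u(25) = 38, u(26) = 19, u(27) = 4, u(28) = 36, u(29) = 20, u(30) = 28, u(31) = 24, u(32) = 26, u(33) = 25, u(34) = 1, u(35) = 13, u(36) = 7, u(37) = 10, u(38) = 33, u(39) = 46, u(40) = 15, u(41) = 6, u(42) = 35.
The sequence repeats with period 42.
So u(6069) = u(0 + ((6069-0) mod 42)) = u(21) = 32.

32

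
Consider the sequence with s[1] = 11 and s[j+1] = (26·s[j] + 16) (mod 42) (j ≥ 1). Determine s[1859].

26

s[1] = 11, s[2] = 8, s[3] = 14, s[4] = 2, s[5] = 26, s[6] = 20, s[7] = 32, s[8] = 8.
Since s[8] = s[2] = 8, the sequence is eventually periodic: after a pre-period of length 1 it cycles with period 6.
For j ≥ 2, s[j] depends only on (j - 2) mod 6. (1859 - 2) mod 6 = 3, so s[1859] = s[5] = 26.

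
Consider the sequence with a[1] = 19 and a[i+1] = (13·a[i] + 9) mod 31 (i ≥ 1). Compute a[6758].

Listing terms: a[1] = 19; a[2] = 8; a[3] = 20; a[4] = 21; a[5] = 3; a[6] = 17; a[7] = 13; a[8] = 23; a[9] = 29; a[10] = 14; a[11] = 5; a[12] = 12; a[13] = 10; a[14] = 15; a[15] = 18; a[16] = 26; a[17] = 6; a[18] = 25; a[19] = 24; a[20] = 11; a[21] = 28; a[22] = 1; a[23] = 22; a[24] = 16; a[25] = 0; a[26] = 9; a[27] = 2; a[28] = 4; a[29] = 30; a[30] = 27; a[31] = 19.
The sequence repeats with period 30.
(6758 - 1) mod 30 = 7, so a[6758] = a[8] = 23.

23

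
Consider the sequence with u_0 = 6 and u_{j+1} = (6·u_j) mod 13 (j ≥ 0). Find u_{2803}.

u_0 = 6,  u_1 = 10,  u_2 = 8,  u_3 = 9,  u_4 = 2,  u_5 = 12,  u_6 = 7,  u_7 = 3,  u_8 = 5,  u_9 = 4,  u_{10} = 11,  u_{11} = 1,  u_{12} = 6.
The sequence repeats with period 12.
So u_{2803} = u_{0 + ((2803-0) mod 12)} = u_7 = 3.

3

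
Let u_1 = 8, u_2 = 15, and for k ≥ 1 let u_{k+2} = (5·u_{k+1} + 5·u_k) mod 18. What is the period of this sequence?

Computing terms: u_1 = 8,  u_2 = 15,  u_3 = 7,  u_4 = 2,  u_5 = 9,  u_6 = 1,  u_7 = 14,  u_8 = 3,  u_9 = 13,  u_{10} = 8,  u_{11} = 15.
Since (u_{10}, u_{11}) = (u_1, u_2) = (8, 15) (two consecutive terms determine the rest), the sequence is periodic with period 9.

9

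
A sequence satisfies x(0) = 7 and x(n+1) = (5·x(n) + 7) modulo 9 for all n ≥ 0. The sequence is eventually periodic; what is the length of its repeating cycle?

We have x(0) = 7; x(1) = 6; x(2) = 1; x(3) = 3; x(4) = 4; x(5) = 0; x(6) = 7.
Since x(6) = x(0) = 7, the sequence is periodic with period 6.

6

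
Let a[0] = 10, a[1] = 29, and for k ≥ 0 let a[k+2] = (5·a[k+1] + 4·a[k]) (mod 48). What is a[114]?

Listing terms: a[0] = 10, a[1] = 29, a[2] = 41, a[3] = 33, a[4] = 41, a[5] = 1, a[6] = 25, a[7] = 33, a[8] = 25, a[9] = 17, a[10] = 41, a[11] = 33.
Since (a[10], a[11]) = (a[2], a[3]) = (41, 33) (two consecutive terms determine the rest), the sequence is eventually periodic: after a pre-period of length 2 it cycles with period 8.
For k ≥ 2, a[k] depends only on (k - 2) mod 8. (114 - 2) mod 8 = 0, so a[114] = a[2] = 41.

41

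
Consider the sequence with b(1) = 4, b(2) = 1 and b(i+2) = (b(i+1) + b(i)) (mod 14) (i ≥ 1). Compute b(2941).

We have b(1) = 4,  b(2) = 1,  b(3) = 5,  b(4) = 6,  b(5) = 11,  b(6) = 3,  b(7) = 0,  b(8) = 3,  b(9) = 3,  b(10) = 6,  b(11) = 9,  b(12) = 1,  b(13) = 10,  b(14) = 11,  b(15) = 7,  b(16) = 4,  b(17) = 11,  b(18) = 1,  b(19) = 12,  b(20) = 13,  b(21) = 11,  b(22) = 10,  b(23) = 7,  b(24) = 3,  b(25) = 10,  b(26) = 13,  b(27) = 9,  b(28) = 8,  b(29) = 3,  b(30) = 11,  b(31) = 0,  b(32) = 11,  b(33) = 11,  b(34) = 8,  b(35) = 5,  b(36) = 13,  b(37) = 4,  b(38) = 3,  b(39) = 7,  b(40) = 10,  b(41) = 3,  b(42) = 13,  b(43) = 2,  b(44) = 1,  b(45) = 3,  b(46) = 4,  b(47) = 7,  b(48) = 11,  b(49) = 4,  b(50) = 1.
The sequence repeats with period 48.
So b(2941) = b(1 + ((2941-1) mod 48)) = b(13) = 10.

10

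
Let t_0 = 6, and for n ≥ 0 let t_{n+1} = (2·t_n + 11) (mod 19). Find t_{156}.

Listing terms: t_0 = 6, t_1 = 4, t_2 = 0, t_3 = 11, t_4 = 14, t_5 = 1, t_6 = 13, t_7 = 18, t_8 = 9, t_9 = 10, t_{10} = 12, t_{11} = 16, t_{12} = 5, t_{13} = 2, t_{14} = 15, t_{15} = 3, t_{16} = 17, t_{17} = 7, t_{18} = 6.
Since t_{18} = t_0 = 6, the sequence is periodic with period 18.
(156 - 0) mod 18 = 12, so t_{156} = t_{12} = 5.

5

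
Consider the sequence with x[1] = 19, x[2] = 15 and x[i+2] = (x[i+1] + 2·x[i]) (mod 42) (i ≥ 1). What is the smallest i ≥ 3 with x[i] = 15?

8

Listing terms: x[1] = 19, x[2] = 15, x[3] = 11, x[4] = 41, x[5] = 21, x[6] = 19, x[7] = 19, x[8] = 15.
Since (x[7], x[8]) = (x[1], x[2]) = (19, 15) (two consecutive terms determine the rest), the sequence is periodic with period 6.
The value 15 next appears (with i ≥ 3) at x[8].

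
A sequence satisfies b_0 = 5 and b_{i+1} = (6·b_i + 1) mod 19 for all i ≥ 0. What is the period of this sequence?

9

b_0 = 5,  b_1 = 12,  b_2 = 16,  b_3 = 2,  b_4 = 13,  b_5 = 3,  b_6 = 0,  b_7 = 1,  b_8 = 7,  b_9 = 5.
The sequence repeats with period 9.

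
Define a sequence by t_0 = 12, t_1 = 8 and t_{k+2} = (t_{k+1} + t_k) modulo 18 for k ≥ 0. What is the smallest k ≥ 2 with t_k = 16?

t_0 = 12; t_1 = 8; t_2 = 2; t_3 = 10; t_4 = 12; t_5 = 4; t_6 = 16; t_7 = 2; t_8 = 0; t_9 = 2; t_{10} = 2; t_{11} = 4; t_{12} = 6; t_{13} = 10; t_{14} = 16; t_{15} = 8; t_{16} = 6; t_{17} = 14; t_{18} = 2; t_{19} = 16; t_{20} = 0; t_{21} = 16; t_{22} = 16; t_{23} = 14; t_{24} = 12; t_{25} = 8.
The sequence repeats with period 24.
The value 16 first appears (with k ≥ 2) at t_6.

6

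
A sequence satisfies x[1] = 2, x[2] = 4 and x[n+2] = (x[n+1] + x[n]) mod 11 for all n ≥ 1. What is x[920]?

2

We have x[1] = 2,  x[2] = 4,  x[3] = 6,  x[4] = 10,  x[5] = 5,  x[6] = 4,  x[7] = 9,  x[8] = 2,  x[9] = 0,  x[10] = 2,  x[11] = 2,  x[12] = 4.
The sequence repeats with period 10.
So x[920] = x[1 + ((920-1) mod 10)] = x[10] = 2.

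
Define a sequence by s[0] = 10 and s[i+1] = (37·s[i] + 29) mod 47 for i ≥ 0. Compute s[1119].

20

s[0] = 10,  s[1] = 23,  s[2] = 34,  s[3] = 18,  s[4] = 37,  s[5] = 35,  s[6] = 8,  s[7] = 43,  s[8] = 22,  s[9] = 44,  s[10] = 12,  s[11] = 3,  s[12] = 46,  s[13] = 39,  s[14] = 15,  s[15] = 20,  s[16] = 17,  s[17] = 0,  s[18] = 29,  s[19] = 21,  s[20] = 7,  s[21] = 6,  s[22] = 16,  s[23] = 10.
The sequence repeats with period 23.
(1119 - 0) mod 23 = 15, so s[1119] = s[15] = 20.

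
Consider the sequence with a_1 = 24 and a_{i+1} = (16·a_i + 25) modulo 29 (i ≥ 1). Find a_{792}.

24

Listing terms: a_1 = 24, a_2 = 3, a_3 = 15, a_4 = 4, a_5 = 2, a_6 = 28, a_7 = 9, a_8 = 24.
Since a_8 = a_1 = 24, the sequence is periodic with period 7.
(792 - 1) mod 7 = 0, so a_{792} = a_1 = 24.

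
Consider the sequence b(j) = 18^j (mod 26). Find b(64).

We have b(1) = 18; b(2) = 12; b(3) = 8; b(4) = 14; b(5) = 18.
Since b(5) = b(1) = 18, the sequence is periodic with period 4.
So b(64) = b(1 + ((64-1) mod 4)) = b(4) = 14.

14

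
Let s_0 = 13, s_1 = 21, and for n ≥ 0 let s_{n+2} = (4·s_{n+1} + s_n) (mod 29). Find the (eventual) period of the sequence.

14

Listing terms: s_0 = 13,  s_1 = 21,  s_2 = 10,  s_3 = 3,  s_4 = 22,  s_5 = 4,  s_6 = 9,  s_7 = 11,  s_8 = 24,  s_9 = 20,  s_{10} = 17,  s_{11} = 1,  s_{12} = 21,  s_{13} = 27,  s_{14} = 13,  s_{15} = 21.
The sequence repeats with period 14.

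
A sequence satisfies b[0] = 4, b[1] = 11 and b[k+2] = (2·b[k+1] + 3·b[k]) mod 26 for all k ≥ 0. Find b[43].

11

Computing terms: b[0] = 4, b[1] = 11, b[2] = 8, b[3] = 23, b[4] = 18, b[5] = 1, b[6] = 4, b[7] = 11.
Since (b[6], b[7]) = (b[0], b[1]) = (4, 11) (two consecutive terms determine the rest), the sequence is periodic with period 6.
(43 - 0) mod 6 = 1, so b[43] = b[1] = 11.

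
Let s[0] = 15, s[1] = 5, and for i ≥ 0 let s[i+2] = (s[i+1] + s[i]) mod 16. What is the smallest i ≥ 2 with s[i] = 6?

5

Computing terms: s[0] = 15; s[1] = 5; s[2] = 4; s[3] = 9; s[4] = 13; s[5] = 6; s[6] = 3; s[7] = 9; s[8] = 12; s[9] = 5; s[10] = 1; s[11] = 6; s[12] = 7; s[13] = 13; s[14] = 4; s[15] = 1; s[16] = 5; s[17] = 6; s[18] = 11; s[19] = 1; s[20] = 12; s[21] = 13; s[22] = 9; s[23] = 6; s[24] = 15; s[25] = 5.
The sequence repeats with period 24.
The value 6 first appears (with i ≥ 2) at s[5].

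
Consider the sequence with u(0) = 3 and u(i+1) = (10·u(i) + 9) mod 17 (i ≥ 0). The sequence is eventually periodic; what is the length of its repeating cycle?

We have u(0) = 3, u(1) = 5, u(2) = 8, u(3) = 4, u(4) = 15, u(5) = 6, u(6) = 1, u(7) = 2, u(8) = 12, u(9) = 10, u(10) = 7, u(11) = 11, u(12) = 0, u(13) = 9, u(14) = 14, u(15) = 13, u(16) = 3.
The sequence repeats with period 16.

16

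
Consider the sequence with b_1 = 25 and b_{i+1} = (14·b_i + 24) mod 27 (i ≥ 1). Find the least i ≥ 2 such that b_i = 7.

13

We have b_1 = 25, b_2 = 23, b_3 = 22, b_4 = 8, b_5 = 1, b_6 = 11, b_7 = 16, b_8 = 5, b_9 = 13, b_{10} = 17, b_{11} = 19, b_{12} = 20, b_{13} = 7, b_{14} = 14, b_{15} = 4, b_{16} = 26, b_{17} = 10, b_{18} = 2, b_{19} = 25.
Since b_{19} = b_1 = 25, the sequence is periodic with period 18.
The value 7 first appears (with i ≥ 2) at b_{13}.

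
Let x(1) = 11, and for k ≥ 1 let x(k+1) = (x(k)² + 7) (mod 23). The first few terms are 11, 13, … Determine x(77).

Computing terms: x(1) = 11; x(2) = 13; x(3) = 15; x(4) = 2; x(5) = 11.
The sequence repeats with period 4.
(77 - 1) mod 4 = 0, so x(77) = x(1) = 11.

11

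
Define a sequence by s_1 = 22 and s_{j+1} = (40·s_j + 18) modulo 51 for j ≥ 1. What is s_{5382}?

Listing terms: s_1 = 22, s_2 = 31, s_3 = 34, s_4 = 1, s_5 = 7, s_6 = 43, s_7 = 4, s_8 = 25, s_9 = 49, s_{10} = 40, s_{11} = 37, s_{12} = 19, s_{13} = 13, s_{14} = 28, s_{15} = 16, s_{16} = 46, s_{17} = 22.
Since s_{17} = s_1 = 22, the sequence is periodic with period 16.
(5382 - 1) mod 16 = 5, so s_{5382} = s_6 = 43.

43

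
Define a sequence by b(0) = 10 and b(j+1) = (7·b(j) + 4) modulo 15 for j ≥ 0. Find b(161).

9

Listing terms: b(0) = 10, b(1) = 14, b(2) = 12, b(3) = 13, b(4) = 5, b(5) = 9, b(6) = 7, b(7) = 8, b(8) = 0, b(9) = 4, b(10) = 2, b(11) = 3, b(12) = 10.
The sequence repeats with period 12.
So b(161) = b(0 + ((161-0) mod 12)) = b(5) = 9.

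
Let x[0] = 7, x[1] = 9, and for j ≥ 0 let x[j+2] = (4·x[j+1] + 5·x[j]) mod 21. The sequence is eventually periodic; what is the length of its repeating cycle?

Computing terms: x[0] = 7; x[1] = 9; x[2] = 8; x[3] = 14; x[4] = 12; x[5] = 13; x[6] = 7; x[7] = 9.
Since (x[6], x[7]) = (x[0], x[1]) = (7, 9) (two consecutive terms determine the rest), the sequence is periodic with period 6.

6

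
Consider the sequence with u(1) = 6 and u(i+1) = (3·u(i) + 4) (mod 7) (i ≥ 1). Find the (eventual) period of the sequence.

6

Listing terms: u(1) = 6; u(2) = 1; u(3) = 0; u(4) = 4; u(5) = 2; u(6) = 3; u(7) = 6.
Since u(7) = u(1) = 6, the sequence is periodic with period 6.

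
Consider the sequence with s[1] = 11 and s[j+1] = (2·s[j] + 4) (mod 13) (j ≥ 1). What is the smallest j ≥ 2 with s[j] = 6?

Computing terms: s[1] = 11,  s[2] = 0,  s[3] = 4,  s[4] = 12,  s[5] = 2,  s[6] = 8,  s[7] = 7,  s[8] = 5,  s[9] = 1,  s[10] = 6,  s[11] = 3,  s[12] = 10,  s[13] = 11.
Since s[13] = s[1] = 11, the sequence is periodic with period 12.
The value 6 first appears (with j ≥ 2) at s[10].

10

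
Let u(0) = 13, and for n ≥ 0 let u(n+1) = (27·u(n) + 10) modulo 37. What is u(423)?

9

Listing terms: u(0) = 13,  u(1) = 28,  u(2) = 26,  u(3) = 9,  u(4) = 31,  u(5) = 33,  u(6) = 13.
Since u(6) = u(0) = 13, the sequence is periodic with period 6.
(423 - 0) mod 6 = 3, so u(423) = u(3) = 9.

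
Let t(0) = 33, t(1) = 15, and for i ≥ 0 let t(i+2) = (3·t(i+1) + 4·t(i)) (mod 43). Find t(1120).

33

We have t(0) = 33,  t(1) = 15,  t(2) = 5,  t(3) = 32,  t(4) = 30,  t(5) = 3,  t(6) = 0,  t(7) = 12,  t(8) = 36,  t(9) = 27,  t(10) = 10,  t(11) = 9,  t(12) = 24,  t(13) = 22,  t(14) = 33,  t(15) = 15.
The sequence repeats with period 14.
(1120 - 0) mod 14 = 0, so t(1120) = t(0) = 33.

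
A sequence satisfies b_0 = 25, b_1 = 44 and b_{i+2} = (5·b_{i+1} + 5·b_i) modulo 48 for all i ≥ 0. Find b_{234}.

37

Listing terms: b_0 = 25, b_1 = 44, b_2 = 9, b_3 = 25, b_4 = 26, b_5 = 15, b_6 = 13, b_7 = 44, b_8 = 45, b_9 = 13, b_{10} = 2, b_{11} = 27, b_{12} = 1, b_{13} = 44, b_{14} = 33, b_{15} = 1, b_{16} = 26, b_{17} = 39, b_{18} = 37, b_{19} = 44, b_{20} = 21, b_{21} = 37, b_{22} = 2, b_{23} = 3, b_{24} = 25, b_{25} = 44.
Since (b_{24}, b_{25}) = (b_0, b_1) = (25, 44) (two consecutive terms determine the rest), the sequence is periodic with period 24.
So b_{234} = b_{0 + ((234-0) mod 24)} = b_{18} = 37.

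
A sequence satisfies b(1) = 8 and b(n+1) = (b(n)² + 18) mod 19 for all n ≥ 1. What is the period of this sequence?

Listing terms: b(1) = 8, b(2) = 6, b(3) = 16, b(4) = 8.
Since b(4) = b(1) = 8, the sequence is periodic with period 3.

3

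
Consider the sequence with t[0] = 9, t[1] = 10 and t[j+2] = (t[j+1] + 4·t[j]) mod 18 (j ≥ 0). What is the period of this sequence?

24

t[0] = 9; t[1] = 10; t[2] = 10; t[3] = 14; t[4] = 0; t[5] = 2; t[6] = 2; t[7] = 10; t[8] = 0; t[9] = 4; t[10] = 4; t[11] = 2; t[12] = 0; t[13] = 8; t[14] = 8; t[15] = 4; t[16] = 0; t[17] = 16; t[18] = 16; t[19] = 8; t[20] = 0; t[21] = 14; t[22] = 14; t[23] = 16; t[24] = 0; t[25] = 10; t[26] = 10.
Since (t[25], t[26]) = (t[1], t[2]) = (10, 10) (two consecutive terms determine the rest), the sequence is eventually periodic: after a pre-period of length 1 it cycles with period 24.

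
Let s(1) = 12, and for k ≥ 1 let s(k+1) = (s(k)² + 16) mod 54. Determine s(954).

20

s(1) = 12, s(2) = 52, s(3) = 20, s(4) = 38, s(5) = 2, s(6) = 20.
Since s(6) = s(3) = 20, the sequence is eventually periodic: after a pre-period of length 2 it cycles with period 3.
For k ≥ 3, s(k) depends only on (k - 3) mod 3. (954 - 3) mod 3 = 0, so s(954) = s(3) = 20.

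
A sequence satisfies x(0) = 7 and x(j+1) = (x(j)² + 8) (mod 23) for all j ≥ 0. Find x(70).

21

x(0) = 7,  x(1) = 11,  x(2) = 14,  x(3) = 20,  x(4) = 17,  x(5) = 21,  x(6) = 12,  x(7) = 14.
Since x(7) = x(2) = 14, the sequence is eventually periodic: after a pre-period of length 2 it cycles with period 5.
For j ≥ 2, x(j) depends only on (j - 2) mod 5. (70 - 2) mod 5 = 3, so x(70) = x(5) = 21.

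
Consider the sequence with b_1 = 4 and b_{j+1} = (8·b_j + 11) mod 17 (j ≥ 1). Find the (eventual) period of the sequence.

8

Listing terms: b_1 = 4, b_2 = 9, b_3 = 15, b_4 = 12, b_5 = 5, b_6 = 0, b_7 = 11, b_8 = 14, b_9 = 4.
Since b_9 = b_1 = 4, the sequence is periodic with period 8.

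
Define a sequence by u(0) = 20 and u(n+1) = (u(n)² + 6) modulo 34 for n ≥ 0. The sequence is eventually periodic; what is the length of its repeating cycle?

5

We have u(0) = 20, u(1) = 32, u(2) = 10, u(3) = 4, u(4) = 22, u(5) = 14, u(6) = 32.
Since u(6) = u(1) = 32, the sequence is eventually periodic: after a pre-period of length 1 it cycles with period 5.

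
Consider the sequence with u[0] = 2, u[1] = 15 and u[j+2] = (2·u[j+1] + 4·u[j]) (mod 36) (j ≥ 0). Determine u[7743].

Listing terms: u[0] = 2; u[1] = 15; u[2] = 2; u[3] = 28; u[4] = 28; u[5] = 24; u[6] = 16; u[7] = 20; u[8] = 32; u[9] = 0; u[10] = 20; u[11] = 4; u[12] = 16; u[13] = 12; u[14] = 16; u[15] = 8; u[16] = 8; u[17] = 12; u[18] = 20; u[19] = 16; u[20] = 4; u[21] = 0; u[22] = 16; u[23] = 32; u[24] = 20; u[25] = 24; u[26] = 20; u[27] = 28; u[28] = 28.
Since (u[27], u[28]) = (u[3], u[4]) = (28, 28) (two consecutive terms determine the rest), the sequence is eventually periodic: after a pre-period of length 3 it cycles with period 24.
For j ≥ 3, u[j] depends only on (j - 3) mod 24. (7743 - 3) mod 24 = 12, so u[7743] = u[15] = 8.

8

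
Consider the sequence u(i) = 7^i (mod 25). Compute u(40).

1

u(0) = 1; u(1) = 7; u(2) = 24; u(3) = 18; u(4) = 1.
Since u(4) = u(0) = 1, the sequence is periodic with period 4.
So u(40) = u(0 + ((40-0) mod 4)) = u(0) = 1.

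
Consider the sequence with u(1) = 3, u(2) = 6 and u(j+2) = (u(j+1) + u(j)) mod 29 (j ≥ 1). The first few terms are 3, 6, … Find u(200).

15

Listing terms: u(1) = 3, u(2) = 6, u(3) = 9, u(4) = 15, u(5) = 24, u(6) = 10, u(7) = 5, u(8) = 15, u(9) = 20, u(10) = 6, u(11) = 26, u(12) = 3, u(13) = 0, u(14) = 3, u(15) = 3, u(16) = 6.
Since (u(15), u(16)) = (u(1), u(2)) = (3, 6) (two consecutive terms determine the rest), the sequence is periodic with period 14.
(200 - 1) mod 14 = 3, so u(200) = u(4) = 15.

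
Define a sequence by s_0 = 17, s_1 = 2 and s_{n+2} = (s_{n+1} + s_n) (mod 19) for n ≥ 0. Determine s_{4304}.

0

We have s_0 = 17, s_1 = 2, s_2 = 0, s_3 = 2, s_4 = 2, s_5 = 4, s_6 = 6, s_7 = 10, s_8 = 16, s_9 = 7, s_{10} = 4, s_{11} = 11, s_{12} = 15, s_{13} = 7, s_{14} = 3, s_{15} = 10, s_{16} = 13, s_{17} = 4, s_{18} = 17, s_{19} = 2.
The sequence repeats with period 18.
So s_{4304} = s_{0 + ((4304-0) mod 18)} = s_2 = 0.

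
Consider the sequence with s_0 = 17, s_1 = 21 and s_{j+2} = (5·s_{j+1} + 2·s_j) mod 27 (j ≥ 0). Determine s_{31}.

Listing terms: s_0 = 17,  s_1 = 21,  s_2 = 4,  s_3 = 8,  s_4 = 21,  s_5 = 13,  s_6 = 26,  s_7 = 21,  s_8 = 22,  s_9 = 17,  s_{10} = 21.
The sequence repeats with period 9.
(31 - 0) mod 9 = 4, so s_{31} = s_4 = 21.

21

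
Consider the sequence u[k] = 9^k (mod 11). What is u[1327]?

4

Computing terms: u[1] = 9,  u[2] = 4,  u[3] = 3,  u[4] = 5,  u[5] = 1,  u[6] = 9.
Since u[6] = u[1] = 9, the sequence is periodic with period 5.
(1327 - 1) mod 5 = 1, so u[1327] = u[2] = 4.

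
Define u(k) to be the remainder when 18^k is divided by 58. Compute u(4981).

10

u(0) = 1,  u(1) = 18,  u(2) = 34,  u(3) = 32,  u(4) = 54,  u(5) = 44,  u(6) = 38,  u(7) = 46,  u(8) = 16,  u(9) = 56,  u(10) = 22,  u(11) = 48,  u(12) = 52,  u(13) = 8,  u(14) = 28,  u(15) = 40,  u(16) = 24,  u(17) = 26,  u(18) = 4,  u(19) = 14,  u(20) = 20,  u(21) = 12,  u(22) = 42,  u(23) = 2,  u(24) = 36,  u(25) = 10,  u(26) = 6,  u(27) = 50,  u(28) = 30,  u(29) = 18.
Since u(29) = u(1) = 18, the sequence is eventually periodic: after a pre-period of length 1 it cycles with period 28.
For k ≥ 1, u(k) depends only on (k - 1) mod 28. (4981 - 1) mod 28 = 24, so u(4981) = u(25) = 10.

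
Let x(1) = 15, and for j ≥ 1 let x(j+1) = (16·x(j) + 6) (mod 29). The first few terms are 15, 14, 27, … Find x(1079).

15

Computing terms: x(1) = 15, x(2) = 14, x(3) = 27, x(4) = 3, x(5) = 25, x(6) = 0, x(7) = 6, x(8) = 15.
The sequence repeats with period 7.
So x(1079) = x(1 + ((1079-1) mod 7)) = x(1) = 15.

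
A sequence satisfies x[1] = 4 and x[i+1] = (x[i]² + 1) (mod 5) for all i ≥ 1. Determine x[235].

We have x[1] = 4,  x[2] = 2,  x[3] = 0,  x[4] = 1,  x[5] = 2.
Since x[5] = x[2] = 2, the sequence is eventually periodic: after a pre-period of length 1 it cycles with period 3.
For i ≥ 2, x[i] depends only on (i - 2) mod 3. (235 - 2) mod 3 = 2, so x[235] = x[4] = 1.

1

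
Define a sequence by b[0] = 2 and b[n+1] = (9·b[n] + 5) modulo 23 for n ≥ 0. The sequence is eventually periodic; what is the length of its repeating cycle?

11

We have b[0] = 2; b[1] = 0; b[2] = 5; b[3] = 4; b[4] = 18; b[5] = 6; b[6] = 13; b[7] = 7; b[8] = 22; b[9] = 19; b[10] = 15; b[11] = 2.
The sequence repeats with period 11.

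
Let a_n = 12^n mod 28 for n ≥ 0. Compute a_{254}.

4

a_0 = 1,  a_1 = 12,  a_2 = 4,  a_3 = 20,  a_4 = 16,  a_5 = 24,  a_6 = 8,  a_7 = 12.
Since a_7 = a_1 = 12, the sequence is eventually periodic: after a pre-period of length 1 it cycles with period 6.
For n ≥ 1, a_n depends only on (n - 1) mod 6. (254 - 1) mod 6 = 1, so a_{254} = a_2 = 4.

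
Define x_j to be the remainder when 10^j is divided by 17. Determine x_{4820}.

Listing terms: x_1 = 10; x_2 = 15; x_3 = 14; x_4 = 4; x_5 = 6; x_6 = 9; x_7 = 5; x_8 = 16; x_9 = 7; x_{10} = 2; x_{11} = 3; x_{12} = 13; x_{13} = 11; x_{14} = 8; x_{15} = 12; x_{16} = 1; x_{17} = 10.
Since x_{17} = x_1 = 10, the sequence is periodic with period 16.
(4820 - 1) mod 16 = 3, so x_{4820} = x_4 = 4.

4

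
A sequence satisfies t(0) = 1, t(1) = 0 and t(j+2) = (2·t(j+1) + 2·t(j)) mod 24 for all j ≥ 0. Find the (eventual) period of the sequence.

3

t(0) = 1, t(1) = 0, t(2) = 2, t(3) = 4, t(4) = 12, t(5) = 8, t(6) = 16, t(7) = 0, t(8) = 8, t(9) = 16.
Since (t(8), t(9)) = (t(5), t(6)) = (8, 16) (two consecutive terms determine the rest), the sequence is eventually periodic: after a pre-period of length 5 it cycles with period 3.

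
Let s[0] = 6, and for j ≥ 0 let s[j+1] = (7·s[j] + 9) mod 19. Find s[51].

6

Listing terms: s[0] = 6, s[1] = 13, s[2] = 5, s[3] = 6.
Since s[3] = s[0] = 6, the sequence is periodic with period 3.
(51 - 0) mod 3 = 0, so s[51] = s[0] = 6.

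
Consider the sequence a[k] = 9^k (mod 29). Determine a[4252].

25

Computing terms: a[1] = 9, a[2] = 23, a[3] = 4, a[4] = 7, a[5] = 5, a[6] = 16, a[7] = 28, a[8] = 20, a[9] = 6, a[10] = 25, a[11] = 22, a[12] = 24, a[13] = 13, a[14] = 1, a[15] = 9.
The sequence repeats with period 14.
(4252 - 1) mod 14 = 9, so a[4252] = a[10] = 25.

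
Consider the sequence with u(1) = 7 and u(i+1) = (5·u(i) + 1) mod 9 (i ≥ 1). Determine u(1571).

We have u(1) = 7,  u(2) = 0,  u(3) = 1,  u(4) = 6,  u(5) = 4,  u(6) = 3,  u(7) = 7.
Since u(7) = u(1) = 7, the sequence is periodic with period 6.
(1571 - 1) mod 6 = 4, so u(1571) = u(5) = 4.

4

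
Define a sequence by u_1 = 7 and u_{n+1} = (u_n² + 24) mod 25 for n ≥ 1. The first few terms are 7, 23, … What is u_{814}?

8

Computing terms: u_1 = 7, u_2 = 23, u_3 = 3, u_4 = 8, u_5 = 13, u_6 = 18, u_7 = 23.
Since u_7 = u_2 = 23, the sequence is eventually periodic: after a pre-period of length 1 it cycles with period 5.
For n ≥ 2, u_n depends only on (n - 2) mod 5. (814 - 2) mod 5 = 2, so u_{814} = u_4 = 8.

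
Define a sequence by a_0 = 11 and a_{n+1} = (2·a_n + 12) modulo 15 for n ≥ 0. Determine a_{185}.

4

We have a_0 = 11; a_1 = 4; a_2 = 5; a_3 = 7; a_4 = 11.
The sequence repeats with period 4.
(185 - 0) mod 4 = 1, so a_{185} = a_1 = 4.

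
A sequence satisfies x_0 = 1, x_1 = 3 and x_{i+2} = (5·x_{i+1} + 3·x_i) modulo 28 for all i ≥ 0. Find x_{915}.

We have x_0 = 1; x_1 = 3; x_2 = 18; x_3 = 15; x_4 = 17; x_5 = 18; x_6 = 1; x_7 = 3.
Since (x_6, x_7) = (x_0, x_1) = (1, 3) (two consecutive terms determine the rest), the sequence is periodic with period 6.
(915 - 0) mod 6 = 3, so x_{915} = x_3 = 15.

15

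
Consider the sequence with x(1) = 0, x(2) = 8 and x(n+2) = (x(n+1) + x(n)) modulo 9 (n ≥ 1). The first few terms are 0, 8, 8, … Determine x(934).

7

We have x(1) = 0; x(2) = 8; x(3) = 8; x(4) = 7; x(5) = 6; x(6) = 4; x(7) = 1; x(8) = 5; x(9) = 6; x(10) = 2; x(11) = 8; x(12) = 1; x(13) = 0; x(14) = 1; x(15) = 1; x(16) = 2; x(17) = 3; x(18) = 5; x(19) = 8; x(20) = 4; x(21) = 3; x(22) = 7; x(23) = 1; x(24) = 8; x(25) = 0; x(26) = 8.
The sequence repeats with period 24.
So x(934) = x(1 + ((934-1) mod 24)) = x(22) = 7.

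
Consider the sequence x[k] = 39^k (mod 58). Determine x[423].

We have x[0] = 1; x[1] = 39; x[2] = 13; x[3] = 43; x[4] = 53; x[5] = 37; x[6] = 51; x[7] = 17; x[8] = 25; x[9] = 47; x[10] = 35; x[11] = 31; x[12] = 49; x[13] = 55; x[14] = 57; x[15] = 19; x[16] = 45; x[17] = 15; x[18] = 5; x[19] = 21; x[20] = 7; x[21] = 41; x[22] = 33; x[23] = 11; x[24] = 23; x[25] = 27; x[26] = 9; x[27] = 3; x[28] = 1.
The sequence repeats with period 28.
So x[423] = x[0 + ((423-0) mod 28)] = x[3] = 43.

43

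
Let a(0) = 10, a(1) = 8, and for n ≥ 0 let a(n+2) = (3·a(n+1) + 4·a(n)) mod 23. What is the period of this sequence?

22

a(0) = 10, a(1) = 8, a(2) = 18, a(3) = 17, a(4) = 8, a(5) = 0, a(6) = 9, a(7) = 4, a(8) = 2, a(9) = 22, a(10) = 5, a(11) = 11, a(12) = 7, a(13) = 19, a(14) = 16, a(15) = 9, a(16) = 22, a(17) = 10, a(18) = 3, a(19) = 3, a(20) = 21, a(21) = 6, a(22) = 10, a(23) = 8.
The sequence repeats with period 22.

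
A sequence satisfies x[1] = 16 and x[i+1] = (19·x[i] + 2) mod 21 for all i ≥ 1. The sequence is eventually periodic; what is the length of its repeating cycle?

6

Listing terms: x[1] = 16,  x[2] = 12,  x[3] = 20,  x[4] = 4,  x[5] = 15,  x[6] = 14,  x[7] = 16.
The sequence repeats with period 6.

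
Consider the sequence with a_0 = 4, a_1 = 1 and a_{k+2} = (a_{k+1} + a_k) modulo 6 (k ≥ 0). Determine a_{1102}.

Listing terms: a_0 = 4; a_1 = 1; a_2 = 5; a_3 = 0; a_4 = 5; a_5 = 5; a_6 = 4; a_7 = 3; a_8 = 1; a_9 = 4; a_{10} = 5; a_{11} = 3; a_{12} = 2; a_{13} = 5; a_{14} = 1; a_{15} = 0; a_{16} = 1; a_{17} = 1; a_{18} = 2; a_{19} = 3; a_{20} = 5; a_{21} = 2; a_{22} = 1; a_{23} = 3; a_{24} = 4; a_{25} = 1.
Since (a_{24}, a_{25}) = (a_0, a_1) = (4, 1) (two consecutive terms determine the rest), the sequence is periodic with period 24.
So a_{1102} = a_{0 + ((1102-0) mod 24)} = a_{22} = 1.

1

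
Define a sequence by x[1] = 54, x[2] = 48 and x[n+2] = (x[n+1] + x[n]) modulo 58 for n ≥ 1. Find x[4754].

12

Listing terms: x[1] = 54; x[2] = 48; x[3] = 44; x[4] = 34; x[5] = 20; x[6] = 54; x[7] = 16; x[8] = 12; x[9] = 28; x[10] = 40; x[11] = 10; x[12] = 50; x[13] = 2; x[14] = 52; x[15] = 54; x[16] = 48.
Since (x[15], x[16]) = (x[1], x[2]) = (54, 48) (two consecutive terms determine the rest), the sequence is periodic with period 14.
So x[4754] = x[1 + ((4754-1) mod 14)] = x[8] = 12.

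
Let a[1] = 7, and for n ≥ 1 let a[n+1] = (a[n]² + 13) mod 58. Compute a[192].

0

We have a[1] = 7; a[2] = 4; a[3] = 29; a[4] = 42; a[5] = 37; a[6] = 48; a[7] = 55; a[8] = 22; a[9] = 33; a[10] = 0; a[11] = 13; a[12] = 8; a[13] = 19; a[14] = 26; a[15] = 51; a[16] = 4.
Since a[16] = a[2] = 4, the sequence is eventually periodic: after a pre-period of length 1 it cycles with period 14.
For n ≥ 2, a[n] depends only on (n - 2) mod 14. (192 - 2) mod 14 = 8, so a[192] = a[10] = 0.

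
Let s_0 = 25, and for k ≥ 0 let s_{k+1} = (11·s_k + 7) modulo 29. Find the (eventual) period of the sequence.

Listing terms: s_0 = 25,  s_1 = 21,  s_2 = 6,  s_3 = 15,  s_4 = 27,  s_5 = 14,  s_6 = 16,  s_7 = 9,  s_8 = 19,  s_9 = 13,  s_{10} = 5,  s_{11} = 4,  s_{12} = 22,  s_{13} = 17,  s_{14} = 20,  s_{15} = 24,  s_{16} = 10,  s_{17} = 1,  s_{18} = 18,  s_{19} = 2,  s_{20} = 0,  s_{21} = 7,  s_{22} = 26,  s_{23} = 3,  s_{24} = 11,  s_{25} = 12,  s_{26} = 23,  s_{27} = 28,  s_{28} = 25.
Since s_{28} = s_0 = 25, the sequence is periodic with period 28.

28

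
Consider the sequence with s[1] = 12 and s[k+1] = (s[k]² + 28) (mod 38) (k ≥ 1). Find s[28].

Listing terms: s[1] = 12; s[2] = 20; s[3] = 10; s[4] = 14; s[5] = 34; s[6] = 6; s[7] = 26; s[8] = 20.
Since s[8] = s[2] = 20, the sequence is eventually periodic: after a pre-period of length 1 it cycles with period 6.
For k ≥ 2, s[k] depends only on (k - 2) mod 6. (28 - 2) mod 6 = 2, so s[28] = s[4] = 14.

14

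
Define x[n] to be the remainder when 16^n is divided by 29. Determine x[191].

24

Listing terms: x[0] = 1,  x[1] = 16,  x[2] = 24,  x[3] = 7,  x[4] = 25,  x[5] = 23,  x[6] = 20,  x[7] = 1.
Since x[7] = x[0] = 1, the sequence is periodic with period 7.
So x[191] = x[0 + ((191-0) mod 7)] = x[2] = 24.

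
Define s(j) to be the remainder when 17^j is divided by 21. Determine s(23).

5

Computing terms: s(0) = 1,  s(1) = 17,  s(2) = 16,  s(3) = 20,  s(4) = 4,  s(5) = 5,  s(6) = 1.
The sequence repeats with period 6.
So s(23) = s(0 + ((23-0) mod 6)) = s(5) = 5.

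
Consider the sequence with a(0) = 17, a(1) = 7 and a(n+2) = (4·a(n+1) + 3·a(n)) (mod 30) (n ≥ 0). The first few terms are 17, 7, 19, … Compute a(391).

Listing terms: a(0) = 17, a(1) = 7, a(2) = 19, a(3) = 7, a(4) = 25, a(5) = 1, a(6) = 19, a(7) = 19, a(8) = 13, a(9) = 19, a(10) = 25, a(11) = 7, a(12) = 13, a(13) = 13, a(14) = 1, a(15) = 13, a(16) = 25, a(17) = 19, a(18) = 1, a(19) = 1, a(20) = 7, a(21) = 1, a(22) = 25, a(23) = 13, a(24) = 7, a(25) = 7, a(26) = 19.
Since (a(25), a(26)) = (a(1), a(2)) = (7, 19) (two consecutive terms determine the rest), the sequence is eventually periodic: after a pre-period of length 1 it cycles with period 24.
For n ≥ 1, a(n) depends only on (n - 1) mod 24. (391 - 1) mod 24 = 6, so a(391) = a(7) = 19.

19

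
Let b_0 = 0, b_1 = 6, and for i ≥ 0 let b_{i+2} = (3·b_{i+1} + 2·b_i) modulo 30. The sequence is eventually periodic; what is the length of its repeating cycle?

24

b_0 = 0; b_1 = 6; b_2 = 18; b_3 = 6; b_4 = 24; b_5 = 24; b_6 = 0; b_7 = 18; b_8 = 24; b_9 = 18; b_{10} = 12; b_{11} = 12; b_{12} = 0; b_{13} = 24; b_{14} = 12; b_{15} = 24; b_{16} = 6; b_{17} = 6; b_{18} = 0; b_{19} = 12; b_{20} = 6; b_{21} = 12; b_{22} = 18; b_{23} = 18; b_{24} = 0; b_{25} = 6.
Since (b_{24}, b_{25}) = (b_0, b_1) = (0, 6) (two consecutive terms determine the rest), the sequence is periodic with period 24.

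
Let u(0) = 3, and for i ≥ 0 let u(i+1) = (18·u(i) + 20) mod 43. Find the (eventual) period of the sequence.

42

u(0) = 3; u(1) = 31; u(2) = 19; u(3) = 18; u(4) = 0; u(5) = 20; u(6) = 36; u(7) = 23; u(8) = 4; u(9) = 6; u(10) = 42; u(11) = 2; u(12) = 13; u(13) = 39; u(14) = 34; u(15) = 30; u(16) = 1; u(17) = 38; u(18) = 16; u(19) = 7; u(20) = 17; u(21) = 25; u(22) = 40; u(23) = 9; u(24) = 10; u(25) = 28; u(26) = 8; u(27) = 35; u(28) = 5; u(29) = 24; u(30) = 22; u(31) = 29; u(32) = 26; u(33) = 15; u(34) = 32; u(35) = 37; u(36) = 41; u(37) = 27; u(38) = 33; u(39) = 12; u(40) = 21; u(41) = 11; u(42) = 3.
The sequence repeats with period 42.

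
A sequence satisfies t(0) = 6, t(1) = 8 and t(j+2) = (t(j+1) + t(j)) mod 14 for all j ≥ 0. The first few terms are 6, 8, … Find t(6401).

8

Listing terms: t(0) = 6,  t(1) = 8,  t(2) = 0,  t(3) = 8,  t(4) = 8,  t(5) = 2,  t(6) = 10,  t(7) = 12,  t(8) = 8,  t(9) = 6,  t(10) = 0,  t(11) = 6,  t(12) = 6,  t(13) = 12,  t(14) = 4,  t(15) = 2,  t(16) = 6,  t(17) = 8.
Since (t(16), t(17)) = (t(0), t(1)) = (6, 8) (two consecutive terms determine the rest), the sequence is periodic with period 16.
So t(6401) = t(0 + ((6401-0) mod 16)) = t(1) = 8.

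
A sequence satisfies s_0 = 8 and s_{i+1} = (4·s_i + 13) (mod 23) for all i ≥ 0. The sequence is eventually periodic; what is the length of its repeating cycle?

11

Computing terms: s_0 = 8; s_1 = 22; s_2 = 9; s_3 = 3; s_4 = 2; s_5 = 21; s_6 = 5; s_7 = 10; s_8 = 7; s_9 = 18; s_{10} = 16; s_{11} = 8.
The sequence repeats with period 11.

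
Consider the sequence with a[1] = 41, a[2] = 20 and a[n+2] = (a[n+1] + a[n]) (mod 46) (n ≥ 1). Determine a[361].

5

We have a[1] = 41,  a[2] = 20,  a[3] = 15,  a[4] = 35,  a[5] = 4,  a[6] = 39,  a[7] = 43,  a[8] = 36,  a[9] = 33,  a[10] = 23,  a[11] = 10,  a[12] = 33,  a[13] = 43,  a[14] = 30,  a[15] = 27,  a[16] = 11,  a[17] = 38,  a[18] = 3,  a[19] = 41,  a[20] = 44,  a[21] = 39,  a[22] = 37,  a[23] = 30,  a[24] = 21,  a[25] = 5,  a[26] = 26,  a[27] = 31,  a[28] = 11,  a[29] = 42,  a[30] = 7,  a[31] = 3,  a[32] = 10,  a[33] = 13,  a[34] = 23,  a[35] = 36,  a[36] = 13,  a[37] = 3,  a[38] = 16,  a[39] = 19,  a[40] = 35,  a[41] = 8,  a[42] = 43,  a[43] = 5,  a[44] = 2,  a[45] = 7,  a[46] = 9,  a[47] = 16,  a[48] = 25,  a[49] = 41,  a[50] = 20.
The sequence repeats with period 48.
So a[361] = a[1 + ((361-1) mod 48)] = a[25] = 5.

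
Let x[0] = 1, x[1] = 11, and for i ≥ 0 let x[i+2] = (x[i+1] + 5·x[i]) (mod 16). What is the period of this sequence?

24

x[0] = 1, x[1] = 11, x[2] = 0, x[3] = 7, x[4] = 7, x[5] = 10, x[6] = 13, x[7] = 15, x[8] = 0, x[9] = 11, x[10] = 11, x[11] = 2, x[12] = 9, x[13] = 3, x[14] = 0, x[15] = 15, x[16] = 15, x[17] = 10, x[18] = 5, x[19] = 7, x[20] = 0, x[21] = 3, x[22] = 3, x[23] = 2, x[24] = 1, x[25] = 11.
Since (x[24], x[25]) = (x[0], x[1]) = (1, 11) (two consecutive terms determine the rest), the sequence is periodic with period 24.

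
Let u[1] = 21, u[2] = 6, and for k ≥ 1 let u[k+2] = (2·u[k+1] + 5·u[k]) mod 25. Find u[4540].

Computing terms: u[1] = 21,  u[2] = 6,  u[3] = 17,  u[4] = 14,  u[5] = 13,  u[6] = 21,  u[7] = 7,  u[8] = 19,  u[9] = 23,  u[10] = 16,  u[11] = 22,  u[12] = 24,  u[13] = 8,  u[14] = 11,  u[15] = 12,  u[16] = 4,  u[17] = 18,  u[18] = 6,  u[19] = 2,  u[20] = 9,  u[21] = 3,  u[22] = 1,  u[23] = 17,  u[24] = 14.
Since (u[23], u[24]) = (u[3], u[4]) = (17, 14) (two consecutive terms determine the rest), the sequence is eventually periodic: after a pre-period of length 2 it cycles with period 20.
For k ≥ 3, u[k] depends only on (k - 3) mod 20. (4540 - 3) mod 20 = 17, so u[4540] = u[20] = 9.

9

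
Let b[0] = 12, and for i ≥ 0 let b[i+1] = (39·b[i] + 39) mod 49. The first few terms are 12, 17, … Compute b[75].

Listing terms: b[0] = 12, b[1] = 17, b[2] = 16, b[3] = 26, b[4] = 24, b[5] = 44, b[6] = 40, b[7] = 31, b[8] = 23, b[9] = 5, b[10] = 38, b[11] = 2, b[12] = 19, b[13] = 45, b[14] = 30, b[15] = 33, b[16] = 3, b[17] = 9, b[18] = 47, b[19] = 10, b[20] = 37, b[21] = 12.
The sequence repeats with period 21.
(75 - 0) mod 21 = 12, so b[75] = b[12] = 19.

19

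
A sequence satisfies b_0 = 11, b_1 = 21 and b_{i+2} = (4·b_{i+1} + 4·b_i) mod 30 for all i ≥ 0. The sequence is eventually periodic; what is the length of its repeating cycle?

Listing terms: b_0 = 11; b_1 = 21; b_2 = 8; b_3 = 26; b_4 = 16; b_5 = 18; b_6 = 16; b_7 = 16; b_8 = 8; b_9 = 6; b_{10} = 26; b_{11} = 8; b_{12} = 16; b_{13} = 6; b_{14} = 28; b_{15} = 16; b_{16} = 26; b_{17} = 18; b_{18} = 26; b_{19} = 26; b_{20} = 28; b_{21} = 6; b_{22} = 16; b_{23} = 28; b_{24} = 26; b_{25} = 6; b_{26} = 8; b_{27} = 26.
Since (b_{26}, b_{27}) = (b_2, b_3) = (8, 26) (two consecutive terms determine the rest), the sequence is eventually periodic: after a pre-period of length 2 it cycles with period 24.

24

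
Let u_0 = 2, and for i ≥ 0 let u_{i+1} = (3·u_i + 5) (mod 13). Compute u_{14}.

We have u_0 = 2, u_1 = 11, u_2 = 12, u_3 = 2.
Since u_3 = u_0 = 2, the sequence is periodic with period 3.
So u_{14} = u_{0 + ((14-0) mod 3)} = u_2 = 12.

12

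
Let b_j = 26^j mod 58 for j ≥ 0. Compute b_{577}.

b_0 = 1; b_1 = 26; b_2 = 38; b_3 = 2; b_4 = 52; b_5 = 18; b_6 = 4; b_7 = 46; b_8 = 36; b_9 = 8; b_{10} = 34; b_{11} = 14; b_{12} = 16; b_{13} = 10; b_{14} = 28; b_{15} = 32; b_{16} = 20; b_{17} = 56; b_{18} = 6; b_{19} = 40; b_{20} = 54; b_{21} = 12; b_{22} = 22; b_{23} = 50; b_{24} = 24; b_{25} = 44; b_{26} = 42; b_{27} = 48; b_{28} = 30; b_{29} = 26.
Since b_{29} = b_1 = 26, the sequence is eventually periodic: after a pre-period of length 1 it cycles with period 28.
For j ≥ 1, b_j depends only on (j - 1) mod 28. (577 - 1) mod 28 = 16, so b_{577} = b_{17} = 56.

56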